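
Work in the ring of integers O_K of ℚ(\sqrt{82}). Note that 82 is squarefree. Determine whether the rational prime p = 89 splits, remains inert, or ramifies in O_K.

inert — (89) stays prime in O_K

82 mod 4 = 2, hence disc K = 4·82 = 328 and O_K = ℤ[√82].
disc(K) = 328 is not divisible by 89; 89 is unramified.
Euler's criterion: 82^44 mod 89 = 88. Thus (82|89) = -1.
d is a non-residue mod p, hence 89 remains inert in O_K.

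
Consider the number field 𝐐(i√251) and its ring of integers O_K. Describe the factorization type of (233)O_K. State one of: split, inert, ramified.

split

d = -251 ≡ 1 (mod 4), so O_K = ℤ[(1+√-251)/2] and disc(K) = d = -251.
233 ∤ -251, so 233 is unramified.
Euler's criterion: (-251)^116 mod 233 = 1. Thus (-251|233) = 1.
d is a quadratic residue mod p, hence 233 splits in O_K.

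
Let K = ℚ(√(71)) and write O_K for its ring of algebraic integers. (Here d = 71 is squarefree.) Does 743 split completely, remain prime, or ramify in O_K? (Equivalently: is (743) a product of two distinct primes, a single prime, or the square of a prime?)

71 mod 4 = 3, hence disc K = 4·71 = 284 and O_K = ℤ[√71].
disc(K) = 284 is not divisible by 743; 743 is unramified.
Compute (71/743) via Euler: 71^((743-1)/2) mod 743 = 1, so (71/743) = 1.
Legendre symbol 1 ⇒ 743 is split.

743 splits in O_K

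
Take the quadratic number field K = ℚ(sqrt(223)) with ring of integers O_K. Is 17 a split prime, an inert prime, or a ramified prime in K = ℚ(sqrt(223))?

Since 223 ≢ 1 mod 4, the ring of integers is ℤ[√223] with discriminant 4·223 = 892.
disc(K) = 892 is not divisible by 17; 17 is unramified.
Euler's criterion: 223^8 mod 17 = 1. Thus (223|17) = 1.
Legendre symbol 1 ⇒ 17 is split.

splits completely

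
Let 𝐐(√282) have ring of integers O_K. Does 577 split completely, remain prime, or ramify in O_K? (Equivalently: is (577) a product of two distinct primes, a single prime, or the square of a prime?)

p is inert

282 mod 4 = 2, hence disc K = 4·282 = 1128 and O_K = ℤ[√282].
577 ∤ 1128, so 577 is unramified.
Compute (282/577) via Euler: 282^((577-1)/2) mod 577 = 576, so (282/577) = -1.
d is a non-residue mod p, hence 577 remains inert in O_K.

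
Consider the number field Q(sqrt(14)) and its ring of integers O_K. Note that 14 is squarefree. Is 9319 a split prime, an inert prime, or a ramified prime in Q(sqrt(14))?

remains prime (inert)

14 mod 4 = 2, hence disc K = 4·14 = 56 and O_K = ℤ[√14].
9319 ∤ 56, so 9319 is unramified.
Euler's criterion: 14^4659 mod 9319 = 9318. Thus (14|9319) = -1.
Legendre symbol -1 ⇒ 9319 is inert.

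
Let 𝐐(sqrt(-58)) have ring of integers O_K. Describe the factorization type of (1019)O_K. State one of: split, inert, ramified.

1019 splits in O_K

-58 mod 4 = 2, hence disc K = 4·(-58) = -232 and O_K = ℤ[√-58].
Since gcd(1019, -232) = 1 the prime 1019 does not ramify.
Euler's criterion: (-58)^509 mod 1019 = 1. Thus (-58|1019) = 1.
(-58/1019) = 1, so 1019 splits.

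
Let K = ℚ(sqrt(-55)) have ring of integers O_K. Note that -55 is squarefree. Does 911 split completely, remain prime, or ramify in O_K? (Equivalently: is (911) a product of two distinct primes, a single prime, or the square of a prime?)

Since -55 ≡ 1 mod 4, the ring of integers is ℤ[(1+√-55)/2] with discriminant -55.
disc(K) = -55 is not divisible by 911; 911 is unramified.
Compute (-55/911) via Euler: 856^((911-1)/2) mod 911 = 1, so (-55/911) = 1.
d is a quadratic residue mod p, hence 911 splits in O_K.

splits completely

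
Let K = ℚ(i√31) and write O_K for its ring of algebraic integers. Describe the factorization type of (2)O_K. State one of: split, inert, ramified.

-31 mod 4 = 1, hence disc K = -31 and O_K = ℤ[(1+√-31)/2].
2 ∤ -31, so 2 is unramified.
d ≡ 1 (mod 8); the supplementary law gives 2 split.

p splits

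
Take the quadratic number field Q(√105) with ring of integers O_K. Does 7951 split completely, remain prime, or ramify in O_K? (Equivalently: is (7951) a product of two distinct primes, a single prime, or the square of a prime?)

Since 105 ≡ 1 mod 4, the ring of integers is ℤ[(1+√105)/2] with discriminant 105.
disc(K) = 105 is not divisible by 7951; 7951 is unramified.
(105/7951) = 105^3975 mod 7951 = 7950, giving Legendre symbol -1.
d is a non-residue mod p, hence 7951 remains inert in O_K.

7951 remains inert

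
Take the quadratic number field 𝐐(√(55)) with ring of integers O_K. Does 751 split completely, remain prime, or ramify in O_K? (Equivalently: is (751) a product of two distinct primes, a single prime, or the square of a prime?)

remains prime (inert)

Since 55 ≢ 1 mod 4, the ring of integers is ℤ[√55] with discriminant 4·55 = 220.
disc(K) = 220 is not divisible by 751; 751 is unramified.
Compute (55/751) via Euler: 55^((751-1)/2) mod 751 = 750, so (55/751) = -1.
(55/751) = -1, so 751 is inert.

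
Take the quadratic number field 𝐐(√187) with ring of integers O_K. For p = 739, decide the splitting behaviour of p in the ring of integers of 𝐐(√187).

split

187 mod 4 = 3, hence disc K = 4·187 = 748 and O_K = ℤ[√187].
disc(K) = 748 is not divisible by 739; 739 is unramified.
(187/739) = 187^369 mod 739 = 1, giving Legendre symbol 1.
Legendre symbol 1 ⇒ 739 is split.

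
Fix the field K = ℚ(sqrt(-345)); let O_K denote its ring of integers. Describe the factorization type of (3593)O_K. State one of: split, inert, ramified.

-345 mod 4 = 3, hence disc K = 4·(-345) = -1380 and O_K = ℤ[√-345].
Since gcd(3593, -1380) = 1 the prime 3593 does not ramify.
Compute (-345/3593) via Euler: 3248^((3593-1)/2) mod 3593 = 3592, so (-345/3593) = -1.
d is a non-residue mod p, hence 3593 remains inert in O_K.

3593 remains inert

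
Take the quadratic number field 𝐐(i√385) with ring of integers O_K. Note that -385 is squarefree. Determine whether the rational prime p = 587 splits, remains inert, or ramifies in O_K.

587 remains inert

-385 mod 4 = 3, hence disc K = 4·(-385) = -1540 and O_K = ℤ[√-385].
Since gcd(587, -1540) = 1 the prime 587 does not ramify.
Legendre symbol by Euler's criterion: (-385/587) ≡ (-385)^293 ≡ 586 (mod 587), i.e. (-385/587) = -1.
Legendre symbol -1 ⇒ 587 is inert.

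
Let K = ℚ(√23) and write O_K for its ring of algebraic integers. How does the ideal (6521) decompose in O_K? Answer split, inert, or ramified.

23 mod 4 = 3, hence disc K = 4·23 = 92 and O_K = ℤ[√23].
Since gcd(6521, 92) = 1 the prime 6521 does not ramify.
Euler's criterion: 23^3260 mod 6521 = 1. Thus (23|6521) = 1.
Legendre symbol 1 ⇒ 6521 is split.

6521 splits in O_K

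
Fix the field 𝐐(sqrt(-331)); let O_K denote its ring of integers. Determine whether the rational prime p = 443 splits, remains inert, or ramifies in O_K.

inert

d = -331 ≡ 1 (mod 4), so O_K = ℤ[(1+√-331)/2] and disc(K) = d = -331.
443 ∤ -331, so 443 is unramified.
Legendre symbol by Euler's criterion: (-331/443) ≡ (-331)^221 ≡ 442 (mod 443), i.e. (-331/443) = -1.
Legendre symbol -1 ⇒ 443 is inert.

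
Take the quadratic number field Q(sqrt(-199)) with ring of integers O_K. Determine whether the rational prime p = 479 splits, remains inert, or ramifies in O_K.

d = -199 ≡ 1 (mod 4), so O_K = ℤ[(1+√-199)/2] and disc(K) = d = -199.
Since gcd(479, -199) = 1 the prime 479 does not ramify.
Compute (-199/479) via Euler: 280^((479-1)/2) mod 479 = 1, so (-199/479) = 1.
Legendre symbol 1 ⇒ 479 is split.

split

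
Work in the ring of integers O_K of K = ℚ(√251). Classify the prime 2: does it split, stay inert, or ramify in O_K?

d = 251 ≡ 3 (mod 4), so O_K = ℤ[√251] and disc(K) = 4d = 1004.
Ramification test: 2 | 1004. The prime 2 ramifies in K.

ramifies in O_K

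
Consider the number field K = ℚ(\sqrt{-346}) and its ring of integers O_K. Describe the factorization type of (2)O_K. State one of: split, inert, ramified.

ramifies in O_K

-346 mod 4 = 2, hence disc K = 4·(-346) = -1384 and O_K = ℤ[√-346].
Ramification test: 2 | -1384. The prime 2 ramifies in K.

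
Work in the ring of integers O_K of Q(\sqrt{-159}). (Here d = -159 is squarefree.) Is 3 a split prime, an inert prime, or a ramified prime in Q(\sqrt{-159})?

ramified — (3) = 𝔭²

d = -159 ≡ 1 (mod 4), so O_K = ℤ[(1+√-159)/2] and disc(K) = d = -159.
disc(K) = -159 = 3·(-53), so p = 3 is ramified.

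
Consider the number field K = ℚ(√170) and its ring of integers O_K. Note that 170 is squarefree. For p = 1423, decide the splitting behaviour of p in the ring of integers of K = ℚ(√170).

170 mod 4 = 2, hence disc K = 4·170 = 680 and O_K = ℤ[√170].
1423 ∤ 680, so 1423 is unramified.
(170/1423) = 170^711 mod 1423 = 1, giving Legendre symbol 1.
Legendre symbol 1 ⇒ 1423 is split.

1423 splits in O_K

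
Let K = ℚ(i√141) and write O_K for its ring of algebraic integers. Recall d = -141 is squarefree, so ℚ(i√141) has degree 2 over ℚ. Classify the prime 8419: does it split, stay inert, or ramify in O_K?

remains prime (inert)

-141 mod 4 = 3, hence disc K = 4·(-141) = -564 and O_K = ℤ[√-141].
8419 ∤ -564, so 8419 is unramified.
(-141/8419) = 8278^4209 mod 8419 = 8418, giving Legendre symbol -1.
(-141/8419) = -1, so 8419 is inert.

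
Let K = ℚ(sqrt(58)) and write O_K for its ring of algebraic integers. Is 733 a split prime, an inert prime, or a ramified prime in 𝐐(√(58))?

733 splits in O_K

58 mod 4 = 2, hence disc K = 4·58 = 232 and O_K = ℤ[√58].
733 ∤ 232, so 733 is unramified.
(58/733) = 58^366 mod 733 = 1, giving Legendre symbol 1.
Legendre symbol 1 ⇒ 733 is split.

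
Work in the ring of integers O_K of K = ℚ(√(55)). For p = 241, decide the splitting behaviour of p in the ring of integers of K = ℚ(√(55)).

Since 55 ≢ 1 mod 4, the ring of integers is ℤ[√55] with discriminant 4·55 = 220.
Since gcd(241, 220) = 1 the prime 241 does not ramify.
(55/241) = 55^120 mod 241 = 240, giving Legendre symbol -1.
Legendre symbol -1 ⇒ 241 is inert.

inert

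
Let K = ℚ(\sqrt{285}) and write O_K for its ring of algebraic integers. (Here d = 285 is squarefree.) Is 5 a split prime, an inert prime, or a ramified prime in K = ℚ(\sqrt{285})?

d = 285 ≡ 1 (mod 4), so O_K = ℤ[(1+√285)/2] and disc(K) = d = 285.
5 divides disc(K) = 285, so 5 ramifies.

ramified — (5) = 𝔭²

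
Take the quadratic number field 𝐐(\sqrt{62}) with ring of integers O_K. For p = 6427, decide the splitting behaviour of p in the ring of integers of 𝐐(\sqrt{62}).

split — (6427) = 𝔭₁𝔭₂ with 𝔭₁ ≠ 𝔭₂

Since 62 ≢ 1 mod 4, the ring of integers is ℤ[√62] with discriminant 4·62 = 248.
Since gcd(6427, 248) = 1 the prime 6427 does not ramify.
Legendre symbol by Euler's criterion: (62/6427) ≡ 62^3213 ≡ 1 (mod 6427), i.e. (62/6427) = 1.
d is a quadratic residue mod p, hence 6427 splits in O_K.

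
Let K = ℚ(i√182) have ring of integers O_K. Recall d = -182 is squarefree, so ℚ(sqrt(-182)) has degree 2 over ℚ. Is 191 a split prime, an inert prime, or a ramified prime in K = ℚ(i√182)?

d = -182 ≡ 2 (mod 4), so O_K = ℤ[√-182] and disc(K) = 4d = -728.
Since gcd(191, -728) = 1 the prime 191 does not ramify.
Euler's criterion: (-182)^95 mod 191 = 1. Thus (-182|191) = 1.
d is a quadratic residue mod p, hence 191 splits in O_K.

191 splits in O_K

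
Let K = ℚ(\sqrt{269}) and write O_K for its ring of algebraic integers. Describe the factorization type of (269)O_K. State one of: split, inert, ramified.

p ramifies

269 mod 4 = 1, hence disc K = 269 and O_K = ℤ[(1+√269)/2].
disc(K) = 269 = 269·1, so p = 269 is ramified.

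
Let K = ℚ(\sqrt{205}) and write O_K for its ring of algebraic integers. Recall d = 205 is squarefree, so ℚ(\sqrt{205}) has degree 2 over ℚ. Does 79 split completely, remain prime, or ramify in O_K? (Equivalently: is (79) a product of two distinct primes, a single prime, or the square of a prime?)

d = 205 ≡ 1 (mod 4), so O_K = ℤ[(1+√205)/2] and disc(K) = d = 205.
disc(K) = 205 is not divisible by 79; 79 is unramified.
Euler's criterion: 205^39 mod 79 = 78. Thus (205|79) = -1.
(205/79) = -1, so 79 is inert.

79 remains inert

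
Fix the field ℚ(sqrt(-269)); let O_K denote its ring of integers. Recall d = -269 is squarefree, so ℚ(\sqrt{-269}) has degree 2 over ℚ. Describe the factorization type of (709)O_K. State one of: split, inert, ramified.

Since -269 ≢ 1 mod 4, the ring of integers is ℤ[√-269] with discriminant 4·(-269) = -1076.
disc(K) = -1076 is not divisible by 709; 709 is unramified.
Euler's criterion: (-269)^354 mod 709 = 708. Thus (-269|709) = -1.
d is a non-residue mod p, hence 709 remains inert in O_K.

p is inert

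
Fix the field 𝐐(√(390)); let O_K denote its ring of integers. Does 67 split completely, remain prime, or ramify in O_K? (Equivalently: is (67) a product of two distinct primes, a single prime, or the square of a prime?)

Since 390 ≢ 1 mod 4, the ring of integers is ℤ[√390] with discriminant 4·390 = 1560.
Since gcd(67, 1560) = 1 the prime 67 does not ramify.
Legendre symbol by Euler's criterion: (390/67) ≡ 390^33 ≡ 1 (mod 67), i.e. (390/67) = 1.
Legendre symbol 1 ⇒ 67 is split.

p splits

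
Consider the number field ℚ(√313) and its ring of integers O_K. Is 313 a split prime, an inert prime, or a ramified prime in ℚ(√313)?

Since 313 ≡ 1 mod 4, the ring of integers is ℤ[(1+√313)/2] with discriminant 313.
Ramification test: 313 | 313. The prime 313 ramifies in K.

ramifies in O_K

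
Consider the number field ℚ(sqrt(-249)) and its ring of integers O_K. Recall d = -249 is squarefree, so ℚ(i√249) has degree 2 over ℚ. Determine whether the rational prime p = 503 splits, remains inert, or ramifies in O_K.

inert

-249 mod 4 = 3, hence disc K = 4·(-249) = -996 and O_K = ℤ[√-249].
disc(K) = -996 is not divisible by 503; 503 is unramified.
Compute (-249/503) via Euler: 254^((503-1)/2) mod 503 = 502, so (-249/503) = -1.
Legendre symbol -1 ⇒ 503 is inert.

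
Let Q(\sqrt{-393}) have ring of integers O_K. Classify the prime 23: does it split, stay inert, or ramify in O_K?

Since -393 ≢ 1 mod 4, the ring of integers is ℤ[√-393] with discriminant 4·(-393) = -1572.
23 ∤ -1572, so 23 is unramified.
Compute (-393/23) via Euler: 21^((23-1)/2) mod 23 = 22, so (-393/23) = -1.
Legendre symbol -1 ⇒ 23 is inert.

23 remains inert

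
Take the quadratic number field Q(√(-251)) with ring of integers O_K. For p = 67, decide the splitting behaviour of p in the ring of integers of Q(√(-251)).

p splits

Since -251 ≡ 1 mod 4, the ring of integers is ℤ[(1+√-251)/2] with discriminant -251.
disc(K) = -251 is not divisible by 67; 67 is unramified.
(-251/67) = 17^33 mod 67 = 1, giving Legendre symbol 1.
(-251/67) = 1, so 67 splits.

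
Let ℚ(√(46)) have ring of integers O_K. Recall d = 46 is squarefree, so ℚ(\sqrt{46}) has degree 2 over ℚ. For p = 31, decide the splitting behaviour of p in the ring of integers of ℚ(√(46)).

Since 46 ≢ 1 mod 4, the ring of integers is ℤ[√46] with discriminant 4·46 = 184.
disc(K) = 184 is not divisible by 31; 31 is unramified.
(46/31) = 15^15 mod 31 = 30, giving Legendre symbol -1.
(46/31) = -1, so 31 is inert.

inert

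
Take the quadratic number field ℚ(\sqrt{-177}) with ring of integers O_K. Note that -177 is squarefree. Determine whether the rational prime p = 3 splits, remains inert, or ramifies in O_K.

ramifies in O_K

-177 mod 4 = 3, hence disc K = 4·(-177) = -708 and O_K = ℤ[√-177].
3 divides disc(K) = -708, so 3 ramifies.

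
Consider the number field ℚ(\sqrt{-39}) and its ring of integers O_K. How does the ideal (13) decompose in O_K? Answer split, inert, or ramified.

Since -39 ≡ 1 mod 4, the ring of integers is ℤ[(1+√-39)/2] with discriminant -39.
disc(K) = -39 = 13·(-3), so p = 13 is ramified.

ramified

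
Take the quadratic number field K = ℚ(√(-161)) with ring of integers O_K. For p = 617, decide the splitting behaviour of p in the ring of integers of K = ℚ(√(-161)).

-161 mod 4 = 3, hence disc K = 4·(-161) = -644 and O_K = ℤ[√-161].
Since gcd(617, -644) = 1 the prime 617 does not ramify.
(-161/617) = 456^308 mod 617 = 616, giving Legendre symbol -1.
(-161/617) = -1, so 617 is inert.

inert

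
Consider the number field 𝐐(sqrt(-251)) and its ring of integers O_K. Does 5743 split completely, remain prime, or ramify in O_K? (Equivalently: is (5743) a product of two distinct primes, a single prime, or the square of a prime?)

5743 splits in O_K

Since -251 ≡ 1 mod 4, the ring of integers is ℤ[(1+√-251)/2] with discriminant -251.
disc(K) = -251 is not divisible by 5743; 5743 is unramified.
Compute (-251/5743) via Euler: 5492^((5743-1)/2) mod 5743 = 1, so (-251/5743) = 1.
Legendre symbol 1 ⇒ 5743 is split.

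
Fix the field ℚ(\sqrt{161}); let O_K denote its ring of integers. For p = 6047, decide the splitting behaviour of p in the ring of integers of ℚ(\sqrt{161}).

6047 splits in O_K

161 mod 4 = 1, hence disc K = 161 and O_K = ℤ[(1+√161)/2].
6047 ∤ 161, so 6047 is unramified.
Euler's criterion: 161^3023 mod 6047 = 1. Thus (161|6047) = 1.
(161/6047) = 1, so 6047 splits.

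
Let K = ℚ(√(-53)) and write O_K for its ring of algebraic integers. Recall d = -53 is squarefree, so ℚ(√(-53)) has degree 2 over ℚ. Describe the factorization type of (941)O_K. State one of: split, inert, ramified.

splits completely

-53 mod 4 = 3, hence disc K = 4·(-53) = -212 and O_K = ℤ[√-53].
Since gcd(941, -212) = 1 the prime 941 does not ramify.
Euler's criterion: (-53)^470 mod 941 = 1. Thus (-53|941) = 1.
Legendre symbol 1 ⇒ 941 is split.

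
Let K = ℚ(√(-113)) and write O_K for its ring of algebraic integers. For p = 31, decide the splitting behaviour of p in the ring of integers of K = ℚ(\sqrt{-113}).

Since -113 ≢ 1 mod 4, the ring of integers is ℤ[√-113] with discriminant 4·(-113) = -452.
31 ∤ -452, so 31 is unramified.
Euler's criterion: (-113)^15 mod 31 = 30. Thus (-113|31) = -1.
Legendre symbol -1 ⇒ 31 is inert.

31 remains inert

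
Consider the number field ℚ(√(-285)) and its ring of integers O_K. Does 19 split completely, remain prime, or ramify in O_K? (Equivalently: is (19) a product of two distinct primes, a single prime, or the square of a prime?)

d = -285 ≡ 3 (mod 4), so O_K = ℤ[√-285] and disc(K) = 4d = -1140.
disc(K) = -1140 = 19·(-60), so p = 19 is ramified.

p ramifies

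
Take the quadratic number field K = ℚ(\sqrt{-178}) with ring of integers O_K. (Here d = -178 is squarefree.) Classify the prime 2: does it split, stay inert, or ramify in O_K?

p ramifies

d = -178 ≡ 2 (mod 4), so O_K = ℤ[√-178] and disc(K) = 4d = -712.
2 divides disc(K) = -712, so 2 ramifies.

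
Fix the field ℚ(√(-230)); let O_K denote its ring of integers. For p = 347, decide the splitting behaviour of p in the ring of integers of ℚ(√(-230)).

split — (347) = 𝔭₁𝔭₂ with 𝔭₁ ≠ 𝔭₂

d = -230 ≡ 2 (mod 4), so O_K = ℤ[√-230] and disc(K) = 4d = -920.
disc(K) = -920 is not divisible by 347; 347 is unramified.
Euler's criterion: (-230)^173 mod 347 = 1. Thus (-230|347) = 1.
Legendre symbol 1 ⇒ 347 is split.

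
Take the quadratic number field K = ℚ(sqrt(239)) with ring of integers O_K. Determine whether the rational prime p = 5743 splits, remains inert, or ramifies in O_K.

239 mod 4 = 3, hence disc K = 4·239 = 956 and O_K = ℤ[√239].
5743 ∤ 956, so 5743 is unramified.
Compute (239/5743) via Euler: 239^((5743-1)/2) mod 5743 = 1, so (239/5743) = 1.
(239/5743) = 1, so 5743 splits.

5743 splits in O_K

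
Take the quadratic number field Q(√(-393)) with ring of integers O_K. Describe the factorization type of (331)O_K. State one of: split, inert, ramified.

-393 mod 4 = 3, hence disc K = 4·(-393) = -1572 and O_K = ℤ[√-393].
331 ∤ -1572, so 331 is unramified.
(-393/331) = 269^165 mod 331 = 1, giving Legendre symbol 1.
d is a quadratic residue mod p, hence 331 splits in O_K.

331 splits in O_K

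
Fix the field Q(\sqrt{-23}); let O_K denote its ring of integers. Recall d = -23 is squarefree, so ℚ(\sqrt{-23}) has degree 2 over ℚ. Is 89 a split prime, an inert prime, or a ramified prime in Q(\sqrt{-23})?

-23 mod 4 = 1, hence disc K = -23 and O_K = ℤ[(1+√-23)/2].
Since gcd(89, -23) = 1 the prime 89 does not ramify.
Euler's criterion: (-23)^44 mod 89 = 88. Thus (-23|89) = -1.
d is a non-residue mod p, hence 89 remains inert in O_K.

p is inert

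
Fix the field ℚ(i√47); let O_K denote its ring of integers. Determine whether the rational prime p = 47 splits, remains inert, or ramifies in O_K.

ramified — (47) = 𝔭²

-47 mod 4 = 1, hence disc K = -47 and O_K = ℤ[(1+√-47)/2].
47 divides disc(K) = -47, so 47 ramifies.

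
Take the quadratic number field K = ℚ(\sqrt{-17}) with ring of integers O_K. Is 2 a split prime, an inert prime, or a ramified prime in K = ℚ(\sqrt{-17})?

ramified

Since -17 ≢ 1 mod 4, the ring of integers is ℤ[√-17] with discriminant 4·(-17) = -68.
2 divides disc(K) = -68, so 2 ramifies.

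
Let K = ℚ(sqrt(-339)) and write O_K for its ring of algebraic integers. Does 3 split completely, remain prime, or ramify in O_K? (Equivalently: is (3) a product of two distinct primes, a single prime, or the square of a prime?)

ramified — (3) = 𝔭²

Since -339 ≡ 1 mod 4, the ring of integers is ℤ[(1+√-339)/2] with discriminant -339.
Ramification test: 3 | -339. The prime 3 ramifies in K.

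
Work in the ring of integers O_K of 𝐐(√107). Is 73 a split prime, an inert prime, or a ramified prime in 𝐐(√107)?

107 mod 4 = 3, hence disc K = 4·107 = 428 and O_K = ℤ[√107].
Since gcd(73, 428) = 1 the prime 73 does not ramify.
Euler's criterion: 107^36 mod 73 = 72. Thus (107|73) = -1.
Legendre symbol -1 ⇒ 73 is inert.

remains prime (inert)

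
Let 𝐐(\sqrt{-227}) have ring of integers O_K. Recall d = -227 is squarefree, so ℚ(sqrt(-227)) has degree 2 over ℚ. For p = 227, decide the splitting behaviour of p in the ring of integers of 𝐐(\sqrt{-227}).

ramifies in O_K

d = -227 ≡ 1 (mod 4), so O_K = ℤ[(1+√-227)/2] and disc(K) = d = -227.
Ramification test: 227 | -227. The prime 227 ramifies in K.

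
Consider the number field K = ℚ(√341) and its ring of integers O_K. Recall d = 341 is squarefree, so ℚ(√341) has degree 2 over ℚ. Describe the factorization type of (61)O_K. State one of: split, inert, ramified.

split — (61) = 𝔭₁𝔭₂ with 𝔭₁ ≠ 𝔭₂

d = 341 ≡ 1 (mod 4), so O_K = ℤ[(1+√341)/2] and disc(K) = d = 341.
disc(K) = 341 is not divisible by 61; 61 is unramified.
(341/61) = 36^30 mod 61 = 1, giving Legendre symbol 1.
Legendre symbol 1 ⇒ 61 is split.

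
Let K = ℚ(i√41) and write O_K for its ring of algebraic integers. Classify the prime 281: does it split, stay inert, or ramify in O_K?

d = -41 ≡ 3 (mod 4), so O_K = ℤ[√-41] and disc(K) = 4d = -164.
281 ∤ -164, so 281 is unramified.
Compute (-41/281) via Euler: 240^((281-1)/2) mod 281 = 280, so (-41/281) = -1.
(-41/281) = -1, so 281 is inert.

inert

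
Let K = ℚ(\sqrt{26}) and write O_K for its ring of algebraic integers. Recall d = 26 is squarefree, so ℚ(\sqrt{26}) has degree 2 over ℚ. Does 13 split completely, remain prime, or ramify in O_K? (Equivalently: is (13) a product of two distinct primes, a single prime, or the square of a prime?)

ramified — (13) = 𝔭²

d = 26 ≡ 2 (mod 4), so O_K = ℤ[√26] and disc(K) = 4d = 104.
disc(K) = 104 = 13·8, so p = 13 is ramified.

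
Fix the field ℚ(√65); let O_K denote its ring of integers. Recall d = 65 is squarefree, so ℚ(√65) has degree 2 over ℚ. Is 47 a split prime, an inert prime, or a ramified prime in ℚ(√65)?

d = 65 ≡ 1 (mod 4), so O_K = ℤ[(1+√65)/2] and disc(K) = d = 65.
47 ∤ 65, so 47 is unramified.
Compute (65/47) via Euler: 18^((47-1)/2) mod 47 = 1, so (65/47) = 1.
d is a quadratic residue mod p, hence 47 splits in O_K.

split — (47) = 𝔭₁𝔭₂ with 𝔭₁ ≠ 𝔭₂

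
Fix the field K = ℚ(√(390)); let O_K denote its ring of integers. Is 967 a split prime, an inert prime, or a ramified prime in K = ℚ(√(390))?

Since 390 ≢ 1 mod 4, the ring of integers is ℤ[√390] with discriminant 4·390 = 1560.
disc(K) = 1560 is not divisible by 967; 967 is unramified.
Legendre symbol by Euler's criterion: (390/967) ≡ 390^483 ≡ 966 (mod 967), i.e. (390/967) = -1.
d is a non-residue mod p, hence 967 remains inert in O_K.

inert — (967) stays prime in O_K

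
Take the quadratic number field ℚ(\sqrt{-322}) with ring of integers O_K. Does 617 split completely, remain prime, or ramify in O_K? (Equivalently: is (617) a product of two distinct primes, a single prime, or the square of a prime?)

remains prime (inert)

d = -322 ≡ 2 (mod 4), so O_K = ℤ[√-322] and disc(K) = 4d = -1288.
617 ∤ -1288, so 617 is unramified.
Compute (-322/617) via Euler: 295^((617-1)/2) mod 617 = 616, so (-322/617) = -1.
Legendre symbol -1 ⇒ 617 is inert.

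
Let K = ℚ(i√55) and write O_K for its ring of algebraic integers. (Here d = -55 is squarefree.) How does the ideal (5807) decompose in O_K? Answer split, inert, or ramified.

split — (5807) = 𝔭₁𝔭₂ with 𝔭₁ ≠ 𝔭₂

-55 mod 4 = 1, hence disc K = -55 and O_K = ℤ[(1+√-55)/2].
disc(K) = -55 is not divisible by 5807; 5807 is unramified.
Compute (-55/5807) via Euler: 5752^((5807-1)/2) mod 5807 = 1, so (-55/5807) = 1.
(-55/5807) = 1, so 5807 splits.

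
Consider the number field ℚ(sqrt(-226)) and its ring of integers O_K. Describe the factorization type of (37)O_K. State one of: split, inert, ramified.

p splits

-226 mod 4 = 2, hence disc K = 4·(-226) = -904 and O_K = ℤ[√-226].
Since gcd(37, -904) = 1 the prime 37 does not ramify.
Compute (-226/37) via Euler: 33^((37-1)/2) mod 37 = 1, so (-226/37) = 1.
(-226/37) = 1, so 37 splits.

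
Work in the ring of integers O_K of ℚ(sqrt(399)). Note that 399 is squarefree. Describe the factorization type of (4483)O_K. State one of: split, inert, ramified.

399 mod 4 = 3, hence disc K = 4·399 = 1596 and O_K = ℤ[√399].
disc(K) = 1596 is not divisible by 4483; 4483 is unramified.
Euler's criterion: 399^2241 mod 4483 = 4482. Thus (399|4483) = -1.
Legendre symbol -1 ⇒ 4483 is inert.

inert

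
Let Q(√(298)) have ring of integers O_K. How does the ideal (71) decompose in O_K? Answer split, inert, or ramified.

298 mod 4 = 2, hence disc K = 4·298 = 1192 and O_K = ℤ[√298].
disc(K) = 1192 is not divisible by 71; 71 is unramified.
(298/71) = 14^35 mod 71 = 70, giving Legendre symbol -1.
Legendre symbol -1 ⇒ 71 is inert.

p is inert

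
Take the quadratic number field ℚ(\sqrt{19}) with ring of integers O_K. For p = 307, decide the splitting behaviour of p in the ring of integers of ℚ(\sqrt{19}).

split

Since 19 ≢ 1 mod 4, the ring of integers is ℤ[√19] with discriminant 4·19 = 76.
307 ∤ 76, so 307 is unramified.
Euler's criterion: 19^153 mod 307 = 1. Thus (19|307) = 1.
d is a quadratic residue mod p, hence 307 splits in O_K.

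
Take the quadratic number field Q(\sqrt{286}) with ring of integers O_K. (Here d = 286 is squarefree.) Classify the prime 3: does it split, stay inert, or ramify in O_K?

Since 286 ≢ 1 mod 4, the ring of integers is ℤ[√286] with discriminant 4·286 = 1144.
disc(K) = 1144 is not divisible by 3; 3 is unramified.
Euler's criterion: 286^1 mod 3 = 1. Thus (286|3) = 1.
(286/3) = 1, so 3 splits.

split — (3) = 𝔭₁𝔭₂ with 𝔭₁ ≠ 𝔭₂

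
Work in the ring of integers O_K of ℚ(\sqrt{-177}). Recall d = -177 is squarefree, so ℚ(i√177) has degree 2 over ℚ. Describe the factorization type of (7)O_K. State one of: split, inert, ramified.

p is inert

Since -177 ≢ 1 mod 4, the ring of integers is ℤ[√-177] with discriminant 4·(-177) = -708.
Since gcd(7, -708) = 1 the prime 7 does not ramify.
(-177/7) = 5^3 mod 7 = 6, giving Legendre symbol -1.
d is a non-residue mod p, hence 7 remains inert in O_K.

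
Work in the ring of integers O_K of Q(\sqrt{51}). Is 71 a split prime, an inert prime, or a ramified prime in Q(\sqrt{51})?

Since 51 ≢ 1 mod 4, the ring of integers is ℤ[√51] with discriminant 4·51 = 204.
Since gcd(71, 204) = 1 the prime 71 does not ramify.
(51/71) = 51^35 mod 71 = 70, giving Legendre symbol -1.
(51/71) = -1, so 71 is inert.

inert — (71) stays prime in O_K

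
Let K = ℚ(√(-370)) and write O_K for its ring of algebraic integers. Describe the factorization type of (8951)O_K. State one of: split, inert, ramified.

d = -370 ≡ 2 (mod 4), so O_K = ℤ[√-370] and disc(K) = 4d = -1480.
disc(K) = -1480 is not divisible by 8951; 8951 is unramified.
Euler's criterion: (-370)^4475 mod 8951 = 8950. Thus (-370|8951) = -1.
d is a non-residue mod p, hence 8951 remains inert in O_K.

p is inert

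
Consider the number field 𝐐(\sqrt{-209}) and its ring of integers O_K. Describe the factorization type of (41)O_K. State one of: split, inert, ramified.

split — (41) = 𝔭₁𝔭₂ with 𝔭₁ ≠ 𝔭₂

-209 mod 4 = 3, hence disc K = 4·(-209) = -836 and O_K = ℤ[√-209].
Since gcd(41, -836) = 1 the prime 41 does not ramify.
Compute (-209/41) via Euler: 37^((41-1)/2) mod 41 = 1, so (-209/41) = 1.
(-209/41) = 1, so 41 splits.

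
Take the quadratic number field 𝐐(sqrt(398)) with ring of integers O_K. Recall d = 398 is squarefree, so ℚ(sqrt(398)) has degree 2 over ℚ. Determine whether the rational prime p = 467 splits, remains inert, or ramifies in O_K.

remains prime (inert)

398 mod 4 = 2, hence disc K = 4·398 = 1592 and O_K = ℤ[√398].
Since gcd(467, 1592) = 1 the prime 467 does not ramify.
(398/467) = 398^233 mod 467 = 466, giving Legendre symbol -1.
Legendre symbol -1 ⇒ 467 is inert.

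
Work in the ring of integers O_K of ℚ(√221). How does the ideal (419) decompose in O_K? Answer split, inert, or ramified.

419 remains inert

221 mod 4 = 1, hence disc K = 221 and O_K = ℤ[(1+√221)/2].
Since gcd(419, 221) = 1 the prime 419 does not ramify.
(221/419) = 221^209 mod 419 = 418, giving Legendre symbol -1.
(221/419) = -1, so 419 is inert.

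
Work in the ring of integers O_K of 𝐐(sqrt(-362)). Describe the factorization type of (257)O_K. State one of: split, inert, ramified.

p is inert

-362 mod 4 = 2, hence disc K = 4·(-362) = -1448 and O_K = ℤ[√-362].
disc(K) = -1448 is not divisible by 257; 257 is unramified.
(-362/257) = 152^128 mod 257 = 256, giving Legendre symbol -1.
Legendre symbol -1 ⇒ 257 is inert.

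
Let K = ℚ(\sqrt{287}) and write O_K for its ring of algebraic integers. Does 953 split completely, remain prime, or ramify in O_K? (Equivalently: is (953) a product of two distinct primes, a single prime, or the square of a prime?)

287 mod 4 = 3, hence disc K = 4·287 = 1148 and O_K = ℤ[√287].
disc(K) = 1148 is not divisible by 953; 953 is unramified.
Compute (287/953) via Euler: 287^((953-1)/2) mod 953 = 1, so (287/953) = 1.
d is a quadratic residue mod p, hence 953 splits in O_K.

split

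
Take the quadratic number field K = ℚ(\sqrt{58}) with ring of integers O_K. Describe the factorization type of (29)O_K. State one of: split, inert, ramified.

Since 58 ≢ 1 mod 4, the ring of integers is ℤ[√58] with discriminant 4·58 = 232.
Ramification test: 29 | 232. The prime 29 ramifies in K.

ramified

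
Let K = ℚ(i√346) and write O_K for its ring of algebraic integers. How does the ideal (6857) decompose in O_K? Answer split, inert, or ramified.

p is inert

-346 mod 4 = 2, hence disc K = 4·(-346) = -1384 and O_K = ℤ[√-346].
6857 ∤ -1384, so 6857 is unramified.
(-346/6857) = 6511^3428 mod 6857 = 6856, giving Legendre symbol -1.
d is a non-residue mod p, hence 6857 remains inert in O_K.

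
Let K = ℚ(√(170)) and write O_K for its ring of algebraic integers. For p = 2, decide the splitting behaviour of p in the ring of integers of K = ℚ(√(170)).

ramified

170 mod 4 = 2, hence disc K = 4·170 = 680 and O_K = ℤ[√170].
disc(K) = 680 = 2·340, so p = 2 is ramified.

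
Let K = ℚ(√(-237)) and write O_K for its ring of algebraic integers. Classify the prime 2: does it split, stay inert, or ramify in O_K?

ramifies in O_K

d = -237 ≡ 3 (mod 4), so O_K = ℤ[√-237] and disc(K) = 4d = -948.
Ramification test: 2 | -948. The prime 2 ramifies in K.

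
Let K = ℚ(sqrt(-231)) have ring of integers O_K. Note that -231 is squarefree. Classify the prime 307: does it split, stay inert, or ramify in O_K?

-231 mod 4 = 1, hence disc K = -231 and O_K = ℤ[(1+√-231)/2].
Since gcd(307, -231) = 1 the prime 307 does not ramify.
Compute (-231/307) via Euler: 76^((307-1)/2) mod 307 = 1, so (-231/307) = 1.
(-231/307) = 1, so 307 splits.

splits completely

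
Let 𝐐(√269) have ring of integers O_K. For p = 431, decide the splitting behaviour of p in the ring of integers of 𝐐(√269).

d = 269 ≡ 1 (mod 4), so O_K = ℤ[(1+√269)/2] and disc(K) = d = 269.
Since gcd(431, 269) = 1 the prime 431 does not ramify.
Euler's criterion: 269^215 mod 431 = 430. Thus (269|431) = -1.
Legendre symbol -1 ⇒ 431 is inert.

inert — (431) stays prime in O_K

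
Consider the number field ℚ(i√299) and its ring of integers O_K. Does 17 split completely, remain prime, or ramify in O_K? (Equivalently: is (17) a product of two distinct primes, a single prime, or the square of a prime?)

d = -299 ≡ 1 (mod 4), so O_K = ℤ[(1+√-299)/2] and disc(K) = d = -299.
Since gcd(17, -299) = 1 the prime 17 does not ramify.
Legendre symbol by Euler's criterion: (-299/17) ≡ (-299)^8 ≡ 16 (mod 17), i.e. (-299/17) = -1.
(-299/17) = -1, so 17 is inert.

inert — (17) stays prime in O_K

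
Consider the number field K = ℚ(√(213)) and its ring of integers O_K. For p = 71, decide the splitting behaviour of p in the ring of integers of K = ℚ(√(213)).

d = 213 ≡ 1 (mod 4), so O_K = ℤ[(1+√213)/2] and disc(K) = d = 213.
disc(K) = 213 = 71·3, so p = 71 is ramified.

71 is ramified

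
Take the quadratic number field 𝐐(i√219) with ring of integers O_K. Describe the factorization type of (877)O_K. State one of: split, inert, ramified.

Since -219 ≡ 1 mod 4, the ring of integers is ℤ[(1+√-219)/2] with discriminant -219.
disc(K) = -219 is not divisible by 877; 877 is unramified.
Euler's criterion: (-219)^438 mod 877 = 1. Thus (-219|877) = 1.
d is a quadratic residue mod p, hence 877 splits in O_K.

877 splits in O_K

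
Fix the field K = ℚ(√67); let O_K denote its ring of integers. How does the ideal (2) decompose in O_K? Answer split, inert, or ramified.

ramified — (2) = 𝔭²

d = 67 ≡ 3 (mod 4), so O_K = ℤ[√67] and disc(K) = 4d = 268.
Ramification test: 2 | 268. The prime 2 ramifies in K.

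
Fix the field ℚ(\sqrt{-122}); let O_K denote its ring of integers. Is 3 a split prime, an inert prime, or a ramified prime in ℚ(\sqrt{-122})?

d = -122 ≡ 2 (mod 4), so O_K = ℤ[√-122] and disc(K) = 4d = -488.
disc(K) = -488 is not divisible by 3; 3 is unramified.
(-122/3) = 1^1 mod 3 = 1, giving Legendre symbol 1.
(-122/3) = 1, so 3 splits.

3 splits in O_K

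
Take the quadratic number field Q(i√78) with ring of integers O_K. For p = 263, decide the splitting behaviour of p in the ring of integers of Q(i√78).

d = -78 ≡ 2 (mod 4), so O_K = ℤ[√-78] and disc(K) = 4d = -312.
263 ∤ -312, so 263 is unramified.
Euler's criterion: (-78)^131 mod 263 = 262. Thus (-78|263) = -1.
d is a non-residue mod p, hence 263 remains inert in O_K.

remains prime (inert)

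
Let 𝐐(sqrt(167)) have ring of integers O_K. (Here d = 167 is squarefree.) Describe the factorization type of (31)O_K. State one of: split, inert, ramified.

Since 167 ≢ 1 mod 4, the ring of integers is ℤ[√167] with discriminant 4·167 = 668.
disc(K) = 668 is not divisible by 31; 31 is unramified.
Legendre symbol by Euler's criterion: (167/31) ≡ 167^15 ≡ 30 (mod 31), i.e. (167/31) = -1.
Legendre symbol -1 ⇒ 31 is inert.

remains prime (inert)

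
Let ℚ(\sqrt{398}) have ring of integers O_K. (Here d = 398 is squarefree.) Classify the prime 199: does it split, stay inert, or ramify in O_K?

ramified

Since 398 ≢ 1 mod 4, the ring of integers is ℤ[√398] with discriminant 4·398 = 1592.
199 divides disc(K) = 1592, so 199 ramifies.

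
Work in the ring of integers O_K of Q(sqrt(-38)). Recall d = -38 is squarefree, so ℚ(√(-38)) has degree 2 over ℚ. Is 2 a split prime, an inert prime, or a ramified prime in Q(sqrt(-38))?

2 is ramified

-38 mod 4 = 2, hence disc K = 4·(-38) = -152 and O_K = ℤ[√-38].
disc(K) = -152 = 2·(-76), so p = 2 is ramified.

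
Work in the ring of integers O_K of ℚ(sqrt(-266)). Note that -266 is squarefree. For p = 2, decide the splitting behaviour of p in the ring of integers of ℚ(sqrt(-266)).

d = -266 ≡ 2 (mod 4), so O_K = ℤ[√-266] and disc(K) = 4d = -1064.
disc(K) = -1064 = 2·(-532), so p = 2 is ramified.

ramified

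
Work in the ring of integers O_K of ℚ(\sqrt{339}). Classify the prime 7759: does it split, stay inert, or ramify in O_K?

p splits

Since 339 ≢ 1 mod 4, the ring of integers is ℤ[√339] with discriminant 4·339 = 1356.
Since gcd(7759, 1356) = 1 the prime 7759 does not ramify.
(339/7759) = 339^3879 mod 7759 = 1, giving Legendre symbol 1.
Legendre symbol 1 ⇒ 7759 is split.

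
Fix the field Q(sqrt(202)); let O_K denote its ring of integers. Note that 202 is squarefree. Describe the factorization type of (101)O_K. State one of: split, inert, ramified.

202 mod 4 = 2, hence disc K = 4·202 = 808 and O_K = ℤ[√202].
disc(K) = 808 = 101·8, so p = 101 is ramified.

p ramifies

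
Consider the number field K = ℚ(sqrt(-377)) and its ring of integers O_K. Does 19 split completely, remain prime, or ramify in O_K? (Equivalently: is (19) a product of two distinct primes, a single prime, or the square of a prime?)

p is inert

-377 mod 4 = 3, hence disc K = 4·(-377) = -1508 and O_K = ℤ[√-377].
19 ∤ -1508, so 19 is unramified.
Legendre symbol by Euler's criterion: (-377/19) ≡ (-377)^9 ≡ 18 (mod 19), i.e. (-377/19) = -1.
(-377/19) = -1, so 19 is inert.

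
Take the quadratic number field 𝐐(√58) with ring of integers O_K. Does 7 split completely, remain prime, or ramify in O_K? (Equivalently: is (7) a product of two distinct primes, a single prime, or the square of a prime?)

split — (7) = 𝔭₁𝔭₂ with 𝔭₁ ≠ 𝔭₂

d = 58 ≡ 2 (mod 4), so O_K = ℤ[√58] and disc(K) = 4d = 232.
7 ∤ 232, so 7 is unramified.
Compute (58/7) via Euler: 2^((7-1)/2) mod 7 = 1, so (58/7) = 1.
(58/7) = 1, so 7 splits.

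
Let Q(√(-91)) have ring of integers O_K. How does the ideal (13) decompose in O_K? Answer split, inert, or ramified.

13 is ramified

d = -91 ≡ 1 (mod 4), so O_K = ℤ[(1+√-91)/2] and disc(K) = d = -91.
13 divides disc(K) = -91, so 13 ramifies.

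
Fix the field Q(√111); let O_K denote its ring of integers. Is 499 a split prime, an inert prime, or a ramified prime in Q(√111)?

d = 111 ≡ 3 (mod 4), so O_K = ℤ[√111] and disc(K) = 4d = 444.
499 ∤ 444, so 499 is unramified.
Compute (111/499) via Euler: 111^((499-1)/2) mod 499 = 1, so (111/499) = 1.
(111/499) = 1, so 499 splits.

p splits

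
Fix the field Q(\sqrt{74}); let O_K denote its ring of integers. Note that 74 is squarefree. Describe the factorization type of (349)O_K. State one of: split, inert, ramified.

p is inert

74 mod 4 = 2, hence disc K = 4·74 = 296 and O_K = ℤ[√74].
disc(K) = 296 is not divisible by 349; 349 is unramified.
Legendre symbol by Euler's criterion: (74/349) ≡ 74^174 ≡ 348 (mod 349), i.e. (74/349) = -1.
d is a non-residue mod p, hence 349 remains inert in O_K.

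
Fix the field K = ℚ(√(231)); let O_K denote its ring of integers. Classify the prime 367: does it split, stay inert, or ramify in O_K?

Since 231 ≢ 1 mod 4, the ring of integers is ℤ[√231] with discriminant 4·231 = 924.
Since gcd(367, 924) = 1 the prime 367 does not ramify.
Compute (231/367) via Euler: 231^((367-1)/2) mod 367 = 1, so (231/367) = 1.
d is a quadratic residue mod p, hence 367 splits in O_K.

split — (367) = 𝔭₁𝔭₂ with 𝔭₁ ≠ 𝔭₂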